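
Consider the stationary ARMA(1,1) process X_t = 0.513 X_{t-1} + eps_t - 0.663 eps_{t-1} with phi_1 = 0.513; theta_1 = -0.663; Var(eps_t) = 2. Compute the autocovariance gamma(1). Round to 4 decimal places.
\gamma(1) = -0.2687

Multiply the model equation by X_{t-k} and take expectations. With theta_0 = psi_0 = 1 and psi_j the MA(infinity) weights, this gives
  gamma(k) - sum_i phi_i gamma(k-i) = c_k,
  c_k = sigma^2 * sum_{j=k..q} theta_j psi_{j-k}   (c_k = 0 for k > q),
using gamma(-m) = gamma(m).
psi-weights needed (psi_j = theta_j + sum_i phi_i psi_{j-i}):
  psi_1 = theta_1 + phi_1 = -0.663 + (0.513) = -0.15
Right-hand sides:
  c_0 = sigma^2 (1 + theta_1 psi_1) = 2 * (1 + (-0.663)(-0.15)) = 2 * 1.09945 = 2.1989
  c_1 = sigma^2 theta_1 = 2 * (-0.663) = -1.326
  c_2 = 0
Equations for k = 0 and k = 1 (AR order 1):
  gamma(0) = phi_1 gamma(1) + c_0
  gamma(1) = phi_1 gamma(0) + c_1
Substituting the second into the first: gamma(0) (1 - phi_1^2) = c_0 + phi_1 c_1, so
  gamma(0) = (c_0 + phi_1 c_1) / (1 - phi_1^2) = (2.1989 + (0.513)(-1.326)) / (1 - (0.513)^2) = 1.518662 / 0.736831 = 2.061072.
  gamma(1) = phi_1 gamma(0) + c_1 = (0.513)(2.061072) + (-1.326) = -0.26867.
Therefore gamma(1) = -0.2687 (to 4 decimal places).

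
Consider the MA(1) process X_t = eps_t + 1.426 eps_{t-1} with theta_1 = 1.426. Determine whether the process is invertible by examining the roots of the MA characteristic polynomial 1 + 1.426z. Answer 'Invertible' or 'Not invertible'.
\text{Not invertible}

The MA(q) characteristic polynomial is P(z) = 1 + 1.426z.
Invertibility requires all roots to lie outside the unit circle, i.e. |z| > 1 for every root.
This is linear in z: 1 + (1.426) z = 0  =>  z = -1/(1.426) = -0.701262,  |z| = 0.701262.
Moduli of all roots: 0.7013.
All moduli strictly greater than 1? No.
Verdict: Not invertible.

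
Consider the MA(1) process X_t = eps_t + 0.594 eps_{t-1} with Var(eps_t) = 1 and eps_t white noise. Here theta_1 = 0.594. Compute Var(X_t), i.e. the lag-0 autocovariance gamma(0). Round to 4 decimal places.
\gamma(0) = 1.3528

For an MA(q) process X_t = eps_t + sum_i theta_i eps_{t-i} with
Var(eps_t) = sigma^2, the variance is
  gamma(0) = sigma^2 * (1 + sum_i theta_i^2).
  sum_i theta_i^2 = (0.594)^2 = 0.352836.
  gamma(0) = 1 * (1 + 0.352836) = 1 * 1.352836 = 1.352836, which rounds to 1.3528.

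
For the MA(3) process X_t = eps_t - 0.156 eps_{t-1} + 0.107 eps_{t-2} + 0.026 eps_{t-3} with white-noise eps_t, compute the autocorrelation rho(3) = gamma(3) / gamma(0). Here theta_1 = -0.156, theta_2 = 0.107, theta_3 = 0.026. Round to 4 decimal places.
\rho(3) = 0.0251

For an MA(q) process with theta_0 = 1, the autocovariance is
  gamma(k) = sigma^2 * sum_{i=0..q-k} theta_i * theta_{i+k},
and rho(k) = gamma(k) / gamma(0). Sigma^2 cancels.
  numerator   = (1)*(0.026) = 0.026.
  denominator = (1)^2 + (-0.156)^2 + (0.107)^2 + (0.026)^2 = 1.036461.
  rho(3) = 0.026 / 1.036461 = 0.0251.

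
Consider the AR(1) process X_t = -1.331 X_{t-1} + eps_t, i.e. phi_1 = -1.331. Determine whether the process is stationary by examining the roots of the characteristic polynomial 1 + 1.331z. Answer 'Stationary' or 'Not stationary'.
\text{Not stationary}

The AR(p) characteristic polynomial is P(z) = 1 + 1.331z.
Stationarity requires all roots to lie outside the unit circle, i.e. |z| > 1 for every root.
This is linear in z: 1 + (1.331) z = 0  =>  z = -1/(1.331) = -0.751315,  |z| = 0.751315.
Moduli of all roots: 0.7513.
All moduli strictly greater than 1? No.
Verdict: Not stationary.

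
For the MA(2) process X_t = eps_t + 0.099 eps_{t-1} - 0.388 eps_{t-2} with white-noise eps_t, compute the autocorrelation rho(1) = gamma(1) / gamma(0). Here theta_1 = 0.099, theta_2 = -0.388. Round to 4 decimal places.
\rho(1) = 0.0522

For an MA(q) process with theta_0 = 1, the autocovariance is
  gamma(k) = sigma^2 * sum_{i=0..q-k} theta_i * theta_{i+k},
and rho(k) = gamma(k) / gamma(0). Sigma^2 cancels.
  numerator   = (1)*(0.099) + (0.099)*(-0.388) = 0.060588.
  denominator = (1)^2 + (0.099)^2 + (-0.388)^2 = 1.160345.
  rho(1) = 0.060588 / 1.160345 = 0.0522.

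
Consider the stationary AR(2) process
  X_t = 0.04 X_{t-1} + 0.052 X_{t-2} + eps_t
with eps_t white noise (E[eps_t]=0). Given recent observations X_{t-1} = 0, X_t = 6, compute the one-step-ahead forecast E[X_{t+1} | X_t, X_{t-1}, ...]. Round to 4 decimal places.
E[X_{t+1} \mid \mathcal F_t] = 0.2400

For an AR(p) model X_t = c + sum_i phi_i X_{t-i} + eps_t, the
one-step-ahead conditional mean is
  E[X_{t+1} | X_t, ...] = c + sum_i phi_i X_{t+1-i}.
Substitute known values:
  E[X_{t+1} | ...] = (0.04) * (6) + (0.052) * (0)
                   = 0.2400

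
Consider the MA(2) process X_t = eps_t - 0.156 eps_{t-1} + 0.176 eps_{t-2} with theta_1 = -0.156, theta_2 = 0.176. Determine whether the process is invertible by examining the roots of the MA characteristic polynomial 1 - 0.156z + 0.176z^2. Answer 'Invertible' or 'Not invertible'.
\text{Invertible}

The MA(q) characteristic polynomial is P(z) = 1 - 0.156z + 0.176z^2.
Invertibility requires all roots to lie outside the unit circle, i.e. |z| > 1 for every root.
Set 1 + (-0.156) z + (0.176) z^2 = 0, i.e. a z^2 + b z + c = 0 with a = 0.176, b = -0.156, c = 1.
Discriminant D = b^2 - 4ac = (-0.156)^2 - 4*(0.176)*1 = 0.024336 - (0.704) = -0.679664.
D < 0, so the roots are the complex-conjugate pair z = (-b +/- i sqrt(-D)) / (2a) = 0.4432 +/- 2.3421i.
For a conjugate pair |z|^2 = z * conj(z) = (product of roots) = c/a = 1/(0.176) = 5.681818, so |z| = sqrt(5.681818) = 2.3837 for both roots.
Moduli of all roots: 2.3837, 2.3837.
All moduli strictly greater than 1? Yes.
Verdict: Invertible.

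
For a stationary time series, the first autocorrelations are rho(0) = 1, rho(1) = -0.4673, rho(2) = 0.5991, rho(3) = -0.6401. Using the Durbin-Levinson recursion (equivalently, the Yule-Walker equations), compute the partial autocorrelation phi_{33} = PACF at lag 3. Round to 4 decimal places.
\phi_{33} = -0.4510

The PACF at lag k is phi_{kk}, the last component of the solution
to the Yule-Walker system G_k phi = r_k where
  (G_k)_{ij} = rho(|i - j|), (r_k)_i = rho(i), i,j = 1..k.
Equivalently, Durbin-Levinson gives phi_{kk} iteratively:
  phi_{11} = rho(1)
  phi_{kk} = [rho(k) - sum_{j=1..k-1} phi_{k-1,j} rho(k-j)]
            / [1 - sum_{j=1..k-1} phi_{k-1,j} rho(j)],
  phi_{k,j} = phi_{k-1,j} - phi_{kk} phi_{k-1,k-j},  j = 1..k-1.
Step k = 1:
  phi_11 = rho(1) = -0.4673.
Step k = 2:
  phi_22 = [rho(2) - phi_11 rho(1)] / [1 - phi_11 rho(1)] = [0.5991 - (-0.4673)(-0.4673)] / [1 - (-0.4673)(-0.4673)]
         = 0.38073071 / 0.78163071 = 0.487098.
  Update: phi_21 = phi_11 - phi_22 phi_11 = -0.4673 - (0.487098)(-0.4673) = -0.239679.
Step k = 3:
  phi_33 = [rho(3) - phi_21 rho(2) - phi_22 rho(1)] / [1 - phi_21 rho(1) - phi_22 rho(2)]
    numerator   = -0.6401 - (-0.239679)(0.5991) - (0.487098)(-0.4673) = -0.26888736
    denominator = 1 - (-0.239679)(-0.4673) - (0.487098)(0.5991) = 0.59617756
  phi_33 = -0.26888736 / 0.59617756 = -0.451.
Therefore phi_{33} = -0.4510.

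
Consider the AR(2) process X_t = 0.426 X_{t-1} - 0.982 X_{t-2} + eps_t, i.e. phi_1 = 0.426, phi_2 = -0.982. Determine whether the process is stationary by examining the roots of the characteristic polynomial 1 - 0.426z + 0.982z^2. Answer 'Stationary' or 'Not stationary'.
\text{Stationary}

The AR(p) characteristic polynomial is P(z) = 1 - 0.426z + 0.982z^2.
Stationarity requires all roots to lie outside the unit circle, i.e. |z| > 1 for every root.
Set 1 + (-0.426) z + (0.982) z^2 = 0, i.e. a z^2 + b z + c = 0 with a = 0.982, b = -0.426, c = 1.
Discriminant D = b^2 - 4ac = (-0.426)^2 - 4*(0.982)*1 = 0.181476 - (3.928) = -3.746524.
D < 0, so the roots are the complex-conjugate pair z = (-b +/- i sqrt(-D)) / (2a) = 0.2169 +/- 0.9855i.
For a conjugate pair |z|^2 = z * conj(z) = (product of roots) = c/a = 1/(0.982) = 1.01833, so |z| = sqrt(1.01833) = 1.0091 for both roots.
Moduli of all roots: 1.0091, 1.0091.
All moduli strictly greater than 1? Yes.
Verdict: Stationary.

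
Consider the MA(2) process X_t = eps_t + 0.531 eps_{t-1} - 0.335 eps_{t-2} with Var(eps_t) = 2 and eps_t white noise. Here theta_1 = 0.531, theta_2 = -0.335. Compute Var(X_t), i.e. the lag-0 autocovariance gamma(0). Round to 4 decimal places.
\gamma(0) = 2.7884

For an MA(q) process X_t = eps_t + sum_i theta_i eps_{t-i} with
Var(eps_t) = sigma^2, the variance is
  gamma(0) = sigma^2 * (1 + sum_i theta_i^2).
  sum_i theta_i^2 = (0.531)^2 + (-0.335)^2 = 0.281961 + 0.112225 = 0.394186.
  gamma(0) = 2 * (1 + 0.394186) = 2 * 1.394186 = 2.788372, which rounds to 2.7884.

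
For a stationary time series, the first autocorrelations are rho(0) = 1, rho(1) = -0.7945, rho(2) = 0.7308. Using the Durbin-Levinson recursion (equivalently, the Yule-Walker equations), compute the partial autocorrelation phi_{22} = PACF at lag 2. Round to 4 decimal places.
\phi_{22} = 0.2700

The PACF at lag k is phi_{kk}, the last component of the solution
to the Yule-Walker system G_k phi = r_k where
  (G_k)_{ij} = rho(|i - j|), (r_k)_i = rho(i), i,j = 1..k.
Equivalently, Durbin-Levinson gives phi_{kk} iteratively:
  phi_{11} = rho(1)
  phi_{kk} = [rho(k) - sum_{j=1..k-1} phi_{k-1,j} rho(k-j)]
            / [1 - sum_{j=1..k-1} phi_{k-1,j} rho(j)],
  phi_{k,j} = phi_{k-1,j} - phi_{kk} phi_{k-1,k-j},  j = 1..k-1.
Step k = 1:
  phi_11 = rho(1) = -0.7945.
Step k = 2:
  phi_22 = [rho(2) - phi_11 rho(1)] / [1 - phi_11 rho(1)] = [0.7308 - (-0.7945)(-0.7945)] / [1 - (-0.7945)(-0.7945)]
         = 0.09956975 / 0.36876975 = 0.27.
Therefore phi_{22} = 0.2700.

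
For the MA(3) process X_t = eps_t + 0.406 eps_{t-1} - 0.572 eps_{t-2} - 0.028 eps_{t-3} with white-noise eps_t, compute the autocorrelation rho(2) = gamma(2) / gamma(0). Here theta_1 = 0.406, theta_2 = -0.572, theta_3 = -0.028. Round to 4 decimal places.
\rho(2) = -0.3908

For an MA(q) process with theta_0 = 1, the autocovariance is
  gamma(k) = sigma^2 * sum_{i=0..q-k} theta_i * theta_{i+k},
and rho(k) = gamma(k) / gamma(0). Sigma^2 cancels.
  numerator   = (1)*(-0.572) + (0.406)*(-0.028) = -0.583368.
  denominator = (1)^2 + (0.406)^2 + (-0.572)^2 + (-0.028)^2 = 1.492804.
  rho(2) = -0.583368 / 1.492804 = -0.3908.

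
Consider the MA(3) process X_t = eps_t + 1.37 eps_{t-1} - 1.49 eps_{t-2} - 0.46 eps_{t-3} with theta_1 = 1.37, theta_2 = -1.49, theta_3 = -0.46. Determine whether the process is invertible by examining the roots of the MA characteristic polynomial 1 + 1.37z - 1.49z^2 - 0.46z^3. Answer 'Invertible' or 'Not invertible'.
\text{Not invertible}

The MA(q) characteristic polynomial is P(z) = 1 + 1.37z - 1.49z^2 - 0.46z^3.
Invertibility requires all roots to lie outside the unit circle, i.e. |z| > 1 for every root.
Degree 3: look for a simple real root z0 first, then factor out (1 - z/z0) and solve the remaining quadratic.
Testing z0 = -0.5: P(-0.5) = 1 + (1.37)(-0.5) + (-1.49)(-0.5)^2 + (-0.46)(-0.5)^3
  = 1 + (-0.685) + (-0.3725) + (0.0575) = 0.  So z_0 = -0.5 is a root, |z_0| = 0.5.
Divide out the factor (1 + 2 z) = (1 - z/z0) (since 1/z0 = -2):
  P(z) = (1 + 2 z)(1 + (-0.63) z + (-0.23) z^2)
  [check: z-coef -0.63 - (-2) = 1.37; z^2-coef -0.23 - (-2)(-0.63) = -1.49; z^3-coef -(-2)(-0.23) = -0.46.]
Remaining roots from the quadratic factor 1 + (-0.63) z + (-0.23) z^2:
  Set 1 + (-0.63) z + (-0.23) z^2 = 0, i.e. a z^2 + b z + c = 0 with a = -0.23, b = -0.63, c = 1.
  Discriminant D = b^2 - 4ac = (-0.63)^2 - 4*(-0.23)*1 = 0.3969 - (-0.92) = 1.3169.
  D >= 0, so the roots are real: z = (-b +/- sqrt(D)) / (2a) = (0.63 +/- 1.147563) / (-0.46).
    z_1 = (0.63 + 1.147563) / (-0.46) = -3.8643,   |z_1| = 3.8643.
    z_2 = (0.63 - 1.147563) / (-0.46) = 1.1251,   |z_2| = 1.1251.
Moduli of all roots: 0.5000, 3.8643, 1.1251.
All moduli strictly greater than 1? No.
Verdict: Not invertible.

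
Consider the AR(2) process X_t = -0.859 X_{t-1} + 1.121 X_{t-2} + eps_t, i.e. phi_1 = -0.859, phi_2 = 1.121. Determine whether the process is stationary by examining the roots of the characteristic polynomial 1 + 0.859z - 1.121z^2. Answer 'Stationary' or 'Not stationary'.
\text{Not stationary}

The AR(p) characteristic polynomial is P(z) = 1 + 0.859z - 1.121z^2.
Stationarity requires all roots to lie outside the unit circle, i.e. |z| > 1 for every root.
Set 1 + (0.859) z + (-1.121) z^2 = 0, i.e. a z^2 + b z + c = 0 with a = -1.121, b = 0.859, c = 1.
Discriminant D = b^2 - 4ac = (0.859)^2 - 4*(-1.121)*1 = 0.737881 - (-4.484) = 5.221881.
D >= 0, so the roots are real: z = (-b +/- sqrt(D)) / (2a) = (-0.859 +/- 2.285144) / (-2.242).
  z_1 = (-0.859 + 2.285144) / (-2.242) = -0.6361,   |z_1| = 0.6361.
  z_2 = (-0.859 - 2.285144) / (-2.242) = 1.4024,   |z_2| = 1.4024.
Moduli of all roots: 0.6361, 1.4024.
All moduli strictly greater than 1? No.
Verdict: Not stationary.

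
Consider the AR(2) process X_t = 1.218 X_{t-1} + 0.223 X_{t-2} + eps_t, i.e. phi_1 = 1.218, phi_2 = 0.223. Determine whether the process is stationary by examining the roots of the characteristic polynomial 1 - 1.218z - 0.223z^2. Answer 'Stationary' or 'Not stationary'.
\text{Not stationary}

The AR(p) characteristic polynomial is P(z) = 1 - 1.218z - 0.223z^2.
Stationarity requires all roots to lie outside the unit circle, i.e. |z| > 1 for every root.
Set 1 + (-1.218) z + (-0.223) z^2 = 0, i.e. a z^2 + b z + c = 0 with a = -0.223, b = -1.218, c = 1.
Discriminant D = b^2 - 4ac = (-1.218)^2 - 4*(-0.223)*1 = 1.483524 - (-0.892) = 2.375524.
D >= 0, so the roots are real: z = (-b +/- sqrt(D)) / (2a) = (1.218 +/- 1.541273) / (-0.446).
  z_1 = (1.218 + 1.541273) / (-0.446) = -6.1867,   |z_1| = 6.1867.
  z_2 = (1.218 - 1.541273) / (-0.446) = 0.7248,   |z_2| = 0.7248.
Moduli of all roots: 6.1867, 0.7248.
All moduli strictly greater than 1? No.
Verdict: Not stationary.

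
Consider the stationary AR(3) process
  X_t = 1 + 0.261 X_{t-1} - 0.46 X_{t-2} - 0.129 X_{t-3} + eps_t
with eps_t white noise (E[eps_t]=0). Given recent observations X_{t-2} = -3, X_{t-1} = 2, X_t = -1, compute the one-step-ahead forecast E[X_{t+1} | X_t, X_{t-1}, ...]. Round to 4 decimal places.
E[X_{t+1} \mid \mathcal F_t] = 0.2060

For an AR(p) model X_t = c + sum_i phi_i X_{t-i} + eps_t, the
one-step-ahead conditional mean is
  E[X_{t+1} | X_t, ...] = c + sum_i phi_i X_{t+1-i}.
Substitute known values:
  E[X_{t+1} | ...] = 1 + (0.261) * (-1) + (-0.46) * (2) + (-0.129) * (-3)
                   = 0.2060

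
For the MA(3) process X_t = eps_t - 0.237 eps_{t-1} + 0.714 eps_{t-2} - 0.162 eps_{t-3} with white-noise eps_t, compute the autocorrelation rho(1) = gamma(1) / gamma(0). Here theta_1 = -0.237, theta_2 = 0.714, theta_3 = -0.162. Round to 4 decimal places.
\rho(1) = -0.3278

For an MA(q) process with theta_0 = 1, the autocovariance is
  gamma(k) = sigma^2 * sum_{i=0..q-k} theta_i * theta_{i+k},
and rho(k) = gamma(k) / gamma(0). Sigma^2 cancels.
  numerator   = (1)*(-0.237) + (-0.237)*(0.714) + (0.714)*(-0.162) = -0.521886.
  denominator = (1)^2 + (-0.237)^2 + (0.714)^2 + (-0.162)^2 = 1.592209.
  rho(1) = -0.521886 / 1.592209 = -0.3278.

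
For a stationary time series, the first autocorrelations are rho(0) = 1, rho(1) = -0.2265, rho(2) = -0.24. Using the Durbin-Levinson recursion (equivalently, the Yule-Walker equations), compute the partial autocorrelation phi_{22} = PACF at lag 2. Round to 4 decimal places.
\phi_{22} = -0.3071

The PACF at lag k is phi_{kk}, the last component of the solution
to the Yule-Walker system G_k phi = r_k where
  (G_k)_{ij} = rho(|i - j|), (r_k)_i = rho(i), i,j = 1..k.
Equivalently, Durbin-Levinson gives phi_{kk} iteratively:
  phi_{11} = rho(1)
  phi_{kk} = [rho(k) - sum_{j=1..k-1} phi_{k-1,j} rho(k-j)]
            / [1 - sum_{j=1..k-1} phi_{k-1,j} rho(j)],
  phi_{k,j} = phi_{k-1,j} - phi_{kk} phi_{k-1,k-j},  j = 1..k-1.
Step k = 1:
  phi_11 = rho(1) = -0.2265.
Step k = 2:
  phi_22 = [rho(2) - phi_11 rho(1)] / [1 - phi_11 rho(1)] = [-0.24 - (-0.2265)(-0.2265)] / [1 - (-0.2265)(-0.2265)]
         = -0.29130225 / 0.94869775 = -0.3071.
Therefore phi_{22} = -0.3071.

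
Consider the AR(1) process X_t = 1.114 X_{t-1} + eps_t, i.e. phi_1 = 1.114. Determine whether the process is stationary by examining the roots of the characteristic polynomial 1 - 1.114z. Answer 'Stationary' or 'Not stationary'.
\text{Not stationary}

The AR(p) characteristic polynomial is P(z) = 1 - 1.114z.
Stationarity requires all roots to lie outside the unit circle, i.e. |z| > 1 for every root.
This is linear in z: 1 + (-1.114) z = 0  =>  z = -1/(-1.114) = 0.897666,  |z| = 0.897666.
Moduli of all roots: 0.8977.
All moduli strictly greater than 1? No.
Verdict: Not stationary.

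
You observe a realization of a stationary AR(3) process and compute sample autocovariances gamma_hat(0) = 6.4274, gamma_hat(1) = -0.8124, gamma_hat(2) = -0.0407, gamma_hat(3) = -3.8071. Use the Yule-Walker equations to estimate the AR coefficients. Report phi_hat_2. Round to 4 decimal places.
\hat\phi_{2} = -0.1010

The Yule-Walker equations for an AR(p) process read, in matrix form,
  Gamma_p phi = r_p,   with   (Gamma_p)_{ij} = gamma(|i - j|),
                       (r_p)_i = gamma(i),   i,j = 1..p.
Substitute the sample gammas (Toeplitz matrix and right-hand side of size 3):
  Gamma_p = [[6.4274, -0.8124, -0.0407], [-0.8124, 6.4274, -0.8124], [-0.0407, -0.8124, 6.4274]]
  r_p     = [-0.8124, -0.0407, -3.8071]
Written out (R1..R3):
  (R1) 6.4274 phi_1 - 0.8124 phi_2 - 0.0407 phi_3 = -0.8124
  (R2) -0.8124 phi_1 + 6.4274 phi_2 - 0.8124 phi_3 = -0.0407
  (R3) -0.0407 phi_1 - 0.8124 phi_2 + 6.4274 phi_3 = -3.8071
Gaussian elimination:
  R2 <- R2 - (-0.8124/6.4274) R1 = R2 - (-0.126396) R1:  6.324716 phi_2 - 0.817544 phi_3 = -0.143384
  R3 <- R3 - (-0.0407/6.4274) R1 = R3 - (-0.006332) R1:  -0.817544 phi_2 + 6.427142 phi_3 = -3.812244
  R3 <- R3 - (-0.817544/6.324716) R2 = R3 - (-0.129262) R2:  6.321465 phi_3 = -3.830778
Back-substitution:
  phi_hat_3 = -3.830778 / 6.321465 = -0.605995
  phi_hat_2 = (-0.143384 - (-0.817544)(-0.605995)) / 6.324716 = -0.101003
  phi_hat_1 = (-0.8124 - (-0.8124)(-0.101003) - (-0.0407)(-0.605995)) / 6.4274 = -0.143
So phi_hat = [-0.1430, -0.1010, -0.6060].
Therefore phi_hat_2 = -0.1010.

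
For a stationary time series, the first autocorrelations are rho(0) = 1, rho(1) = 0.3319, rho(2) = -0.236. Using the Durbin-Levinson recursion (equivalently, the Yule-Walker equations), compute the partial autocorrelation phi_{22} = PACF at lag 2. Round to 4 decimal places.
\phi_{22} = -0.3890

The PACF at lag k is phi_{kk}, the last component of the solution
to the Yule-Walker system G_k phi = r_k where
  (G_k)_{ij} = rho(|i - j|), (r_k)_i = rho(i), i,j = 1..k.
Equivalently, Durbin-Levinson gives phi_{kk} iteratively:
  phi_{11} = rho(1)
  phi_{kk} = [rho(k) - sum_{j=1..k-1} phi_{k-1,j} rho(k-j)]
            / [1 - sum_{j=1..k-1} phi_{k-1,j} rho(j)],
  phi_{k,j} = phi_{k-1,j} - phi_{kk} phi_{k-1,k-j},  j = 1..k-1.
Step k = 1:
  phi_11 = rho(1) = 0.3319.
Step k = 2:
  phi_22 = [rho(2) - phi_11 rho(1)] / [1 - phi_11 rho(1)] = [-0.236 - (0.3319)(0.3319)] / [1 - (0.3319)(0.3319)]
         = -0.34615761 / 0.88984239 = -0.389.
Therefore phi_{22} = -0.3890.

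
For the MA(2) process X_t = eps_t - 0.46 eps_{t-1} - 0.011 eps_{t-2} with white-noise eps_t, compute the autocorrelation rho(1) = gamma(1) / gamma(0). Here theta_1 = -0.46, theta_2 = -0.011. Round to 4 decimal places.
\rho(1) = -0.3754

For an MA(q) process with theta_0 = 1, the autocovariance is
  gamma(k) = sigma^2 * sum_{i=0..q-k} theta_i * theta_{i+k},
and rho(k) = gamma(k) / gamma(0). Sigma^2 cancels.
  numerator   = (1)*(-0.46) + (-0.46)*(-0.011) = -0.45494.
  denominator = (1)^2 + (-0.46)^2 + (-0.011)^2 = 1.211721.
  rho(1) = -0.45494 / 1.211721 = -0.3754.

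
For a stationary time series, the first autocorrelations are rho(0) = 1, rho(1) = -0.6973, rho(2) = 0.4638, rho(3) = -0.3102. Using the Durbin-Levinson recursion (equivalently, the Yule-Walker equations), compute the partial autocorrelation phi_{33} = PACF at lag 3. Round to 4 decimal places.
\phi_{33} = -0.0061

The PACF at lag k is phi_{kk}, the last component of the solution
to the Yule-Walker system G_k phi = r_k where
  (G_k)_{ij} = rho(|i - j|), (r_k)_i = rho(i), i,j = 1..k.
Equivalently, Durbin-Levinson gives phi_{kk} iteratively:
  phi_{11} = rho(1)
  phi_{kk} = [rho(k) - sum_{j=1..k-1} phi_{k-1,j} rho(k-j)]
            / [1 - sum_{j=1..k-1} phi_{k-1,j} rho(j)],
  phi_{k,j} = phi_{k-1,j} - phi_{kk} phi_{k-1,k-j},  j = 1..k-1.
Step k = 1:
  phi_11 = rho(1) = -0.6973.
Step k = 2:
  phi_22 = [rho(2) - phi_11 rho(1)] / [1 - phi_11 rho(1)] = [0.4638 - (-0.6973)(-0.6973)] / [1 - (-0.6973)(-0.6973)]
         = -0.02242729 / 0.51377271 = -0.043652.
  Update: phi_21 = phi_11 - phi_22 phi_11 = -0.6973 - (-0.043652)(-0.6973) = -0.727739.
Step k = 3:
  phi_33 = [rho(3) - phi_21 rho(2) - phi_22 rho(1)] / [1 - phi_21 rho(1) - phi_22 rho(2)]
    numerator   = -0.3102 - (-0.727739)(0.4638) - (-0.043652)(-0.6973) = -0.00311347
    denominator = 1 - (-0.727739)(-0.6973) - (-0.043652)(0.4638) = 0.51279371
  phi_33 = -0.00311347 / 0.51279371 = -0.0061.
Therefore phi_{33} = -0.0061.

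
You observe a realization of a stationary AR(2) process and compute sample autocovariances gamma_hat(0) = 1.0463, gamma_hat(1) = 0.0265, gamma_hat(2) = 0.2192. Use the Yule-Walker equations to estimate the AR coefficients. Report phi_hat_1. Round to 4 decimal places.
\hat\phi_{1} = 0.0200

The Yule-Walker equations for an AR(p) process read, in matrix form,
  Gamma_p phi = r_p,   with   (Gamma_p)_{ij} = gamma(|i - j|),
                       (r_p)_i = gamma(i),   i,j = 1..p.
Substitute the sample gammas (Toeplitz matrix and right-hand side of size 2):
  Gamma_p = [[1.0463, 0.0265], [0.0265, 1.0463]]
  r_p     = [0.0265, 0.2192]
Written out:
  1.0463 phi_1 + 0.0265 phi_2 = 0.0265
  0.0265 phi_1 + 1.0463 phi_2 = 0.2192
Solve by Cramer's rule:
  det = gamma(0)^2 - gamma(1)^2 = (1.0463)^2 - (0.0265)^2 = 1.09474369 - 0.00070225 = 1.09404144
  phi_hat_1 = [gamma(1) gamma(0) - gamma(1) gamma(2)] / det = [(0.0265)(1.0463) - (0.0265)(0.2192)] / 1.09404144 = 0.02191815 / 1.09404144 = 0.02
  phi_hat_2 = [gamma(0) gamma(2) - gamma(1)^2] / det = [(1.0463)(0.2192) - (0.0265)^2] / 1.09404144 = 0.22864671 / 1.09404144 = 0.209
So phi_hat = [0.0200, 0.2090].
Therefore phi_hat_1 = 0.0200.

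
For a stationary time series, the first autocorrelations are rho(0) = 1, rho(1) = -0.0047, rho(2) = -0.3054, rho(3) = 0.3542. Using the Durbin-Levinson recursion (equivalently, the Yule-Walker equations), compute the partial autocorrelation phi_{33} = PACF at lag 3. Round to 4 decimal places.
\phi_{33} = 0.3870

The PACF at lag k is phi_{kk}, the last component of the solution
to the Yule-Walker system G_k phi = r_k where
  (G_k)_{ij} = rho(|i - j|), (r_k)_i = rho(i), i,j = 1..k.
Equivalently, Durbin-Levinson gives phi_{kk} iteratively:
  phi_{11} = rho(1)
  phi_{kk} = [rho(k) - sum_{j=1..k-1} phi_{k-1,j} rho(k-j)]
            / [1 - sum_{j=1..k-1} phi_{k-1,j} rho(j)],
  phi_{k,j} = phi_{k-1,j} - phi_{kk} phi_{k-1,k-j},  j = 1..k-1.
Step k = 1:
  phi_11 = rho(1) = -0.0047.
Step k = 2:
  phi_22 = [rho(2) - phi_11 rho(1)] / [1 - phi_11 rho(1)] = [-0.3054 - (-0.0047)(-0.0047)] / [1 - (-0.0047)(-0.0047)]
         = -0.30542209 / 0.99997791 = -0.305429.
  Update: phi_21 = phi_11 - phi_22 phi_11 = -0.0047 - (-0.305429)(-0.0047) = -0.006136.
Step k = 3:
  phi_33 = [rho(3) - phi_21 rho(2) - phi_22 rho(1)] / [1 - phi_21 rho(1) - phi_22 rho(2)]
    numerator   = 0.3542 - (-0.006136)(-0.3054) - (-0.305429)(-0.0047) = 0.3508907
    denominator = 1 - (-0.006136)(-0.0047) - (-0.305429)(-0.3054) = 0.9066932
  phi_33 = 0.3508907 / 0.9066932 = 0.387.
Therefore phi_{33} = 0.3870.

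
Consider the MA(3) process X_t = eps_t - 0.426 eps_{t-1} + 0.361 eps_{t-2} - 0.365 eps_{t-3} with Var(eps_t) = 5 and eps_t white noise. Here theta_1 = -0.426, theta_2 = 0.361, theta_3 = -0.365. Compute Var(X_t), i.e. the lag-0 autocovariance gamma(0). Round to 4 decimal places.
\gamma(0) = 7.2251

For an MA(q) process X_t = eps_t + sum_i theta_i eps_{t-i} with
Var(eps_t) = sigma^2, the variance is
  gamma(0) = sigma^2 * (1 + sum_i theta_i^2).
  sum_i theta_i^2 = (-0.426)^2 + (0.361)^2 + (-0.365)^2 = 0.181476 + 0.130321 + 0.133225 = 0.445022.
  gamma(0) = 5 * (1 + 0.445022) = 5 * 1.445022 = 7.22511, which rounds to 7.2251.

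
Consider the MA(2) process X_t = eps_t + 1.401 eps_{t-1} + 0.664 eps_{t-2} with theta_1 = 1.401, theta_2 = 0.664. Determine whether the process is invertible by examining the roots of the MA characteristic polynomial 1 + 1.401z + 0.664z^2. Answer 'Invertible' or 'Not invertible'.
\text{Invertible}

The MA(q) characteristic polynomial is P(z) = 1 + 1.401z + 0.664z^2.
Invertibility requires all roots to lie outside the unit circle, i.e. |z| > 1 for every root.
Set 1 + (1.401) z + (0.664) z^2 = 0, i.e. a z^2 + b z + c = 0 with a = 0.664, b = 1.401, c = 1.
Discriminant D = b^2 - 4ac = (1.401)^2 - 4*(0.664)*1 = 1.962801 - (2.656) = -0.693199.
D < 0, so the roots are the complex-conjugate pair z = (-b +/- i sqrt(-D)) / (2a) = -1.055 +/- 0.6269i.
For a conjugate pair |z|^2 = z * conj(z) = (product of roots) = c/a = 1/(0.664) = 1.506024, so |z| = sqrt(1.506024) = 1.2272 for both roots.
Moduli of all roots: 1.2272, 1.2272.
All moduli strictly greater than 1? Yes.
Verdict: Invertible.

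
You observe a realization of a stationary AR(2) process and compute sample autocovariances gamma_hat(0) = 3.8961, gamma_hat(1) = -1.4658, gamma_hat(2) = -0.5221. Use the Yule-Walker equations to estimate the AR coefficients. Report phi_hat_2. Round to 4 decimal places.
\hat\phi_{2} = -0.3210

The Yule-Walker equations for an AR(p) process read, in matrix form,
  Gamma_p phi = r_p,   with   (Gamma_p)_{ij} = gamma(|i - j|),
                       (r_p)_i = gamma(i),   i,j = 1..p.
Substitute the sample gammas (Toeplitz matrix and right-hand side of size 2):
  Gamma_p = [[3.8961, -1.4658], [-1.4658, 3.8961]]
  r_p     = [-1.4658, -0.5221]
Written out:
  3.8961 phi_1 - 1.4658 phi_2 = -1.4658
  -1.4658 phi_1 + 3.8961 phi_2 = -0.5221
Solve by Cramer's rule:
  det = gamma(0)^2 - gamma(1)^2 = (3.8961)^2 - (-1.4658)^2 = 15.17959521 - 2.14856964 = 13.03102557
  phi_hat_1 = [gamma(1) gamma(0) - gamma(1) gamma(2)] / det = [(-1.4658)(3.8961) - (-1.4658)(-0.5221)] / 13.03102557 = -6.47619756 / 13.03102557 = -0.497
  phi_hat_2 = [gamma(0) gamma(2) - gamma(1)^2] / det = [(3.8961)(-0.5221) - (-1.4658)^2] / 13.03102557 = -4.18272345 / 13.03102557 = -0.321
So phi_hat = [-0.4970, -0.3210].
Therefore phi_hat_2 = -0.3210.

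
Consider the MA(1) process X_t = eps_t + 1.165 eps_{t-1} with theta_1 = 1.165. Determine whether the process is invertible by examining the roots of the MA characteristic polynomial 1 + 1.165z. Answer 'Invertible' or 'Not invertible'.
\text{Not invertible}

The MA(q) characteristic polynomial is P(z) = 1 + 1.165z.
Invertibility requires all roots to lie outside the unit circle, i.e. |z| > 1 for every root.
This is linear in z: 1 + (1.165) z = 0  =>  z = -1/(1.165) = -0.858369,  |z| = 0.858369.
Moduli of all roots: 0.8584.
All moduli strictly greater than 1? No.
Verdict: Not invertible.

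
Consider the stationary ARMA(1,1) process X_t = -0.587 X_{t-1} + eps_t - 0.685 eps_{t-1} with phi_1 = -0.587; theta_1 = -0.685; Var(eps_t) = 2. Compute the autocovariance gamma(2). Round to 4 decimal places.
\gamma(2) = 3.1945

Multiply the model equation by X_{t-k} and take expectations. With theta_0 = psi_0 = 1 and psi_j the MA(infinity) weights, this gives
  gamma(k) - sum_i phi_i gamma(k-i) = c_k,
  c_k = sigma^2 * sum_{j=k..q} theta_j psi_{j-k}   (c_k = 0 for k > q),
using gamma(-m) = gamma(m).
psi-weights needed (psi_j = theta_j + sum_i phi_i psi_{j-i}):
  psi_1 = theta_1 + phi_1 = -0.685 + (-0.587) = -1.272
Right-hand sides:
  c_0 = sigma^2 (1 + theta_1 psi_1) = 2 * (1 + (-0.685)(-1.272)) = 2 * 1.87132 = 3.74264
  c_1 = sigma^2 theta_1 = 2 * (-0.685) = -1.37
  c_2 = 0
Equations for k = 0 and k = 1 (AR order 1):
  gamma(0) = phi_1 gamma(1) + c_0
  gamma(1) = phi_1 gamma(0) + c_1
Substituting the second into the first: gamma(0) (1 - phi_1^2) = c_0 + phi_1 c_1, so
  gamma(0) = (c_0 + phi_1 c_1) / (1 - phi_1^2) = (3.74264 + (-0.587)(-1.37)) / (1 - (-0.587)^2) = 4.54683 / 0.655431 = 6.93716.
  gamma(1) = phi_1 gamma(0) + c_1 = (-0.587)(6.93716) + (-1.37) = -5.442113.
For k = 2 (> q): gamma(2) = phi_1 gamma(1) = (-0.587)(-5.442113) = 3.19452.
Therefore gamma(2) = 3.1945 (to 4 decimal places).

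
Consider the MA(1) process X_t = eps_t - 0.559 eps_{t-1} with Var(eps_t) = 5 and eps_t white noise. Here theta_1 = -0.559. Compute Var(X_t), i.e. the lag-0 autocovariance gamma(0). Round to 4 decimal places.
\gamma(0) = 6.5624

For an MA(q) process X_t = eps_t + sum_i theta_i eps_{t-i} with
Var(eps_t) = sigma^2, the variance is
  gamma(0) = sigma^2 * (1 + sum_i theta_i^2).
  sum_i theta_i^2 = (-0.559)^2 = 0.312481.
  gamma(0) = 5 * (1 + 0.312481) = 5 * 1.312481 = 6.562405, which rounds to 6.5624.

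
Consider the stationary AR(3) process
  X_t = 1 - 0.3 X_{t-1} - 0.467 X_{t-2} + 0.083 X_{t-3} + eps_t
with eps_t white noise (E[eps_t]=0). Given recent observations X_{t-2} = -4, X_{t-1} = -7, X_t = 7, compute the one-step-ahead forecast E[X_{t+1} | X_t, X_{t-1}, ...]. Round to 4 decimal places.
E[X_{t+1} \mid \mathcal F_t] = 1.8370

For an AR(p) model X_t = c + sum_i phi_i X_{t-i} + eps_t, the
one-step-ahead conditional mean is
  E[X_{t+1} | X_t, ...] = c + sum_i phi_i X_{t+1-i}.
Substitute known values:
  E[X_{t+1} | ...] = 1 + (-0.3) * (7) + (-0.467) * (-7) + (0.083) * (-4)
                   = 1.8370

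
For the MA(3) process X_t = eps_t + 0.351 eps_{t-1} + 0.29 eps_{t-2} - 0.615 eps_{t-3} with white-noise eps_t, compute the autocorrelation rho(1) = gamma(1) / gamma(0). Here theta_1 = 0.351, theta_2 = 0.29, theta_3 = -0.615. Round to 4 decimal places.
\rho(1) = 0.1731

For an MA(q) process with theta_0 = 1, the autocovariance is
  gamma(k) = sigma^2 * sum_{i=0..q-k} theta_i * theta_{i+k},
and rho(k) = gamma(k) / gamma(0). Sigma^2 cancels.
  numerator   = (1)*(0.351) + (0.351)*(0.29) + (0.29)*(-0.615) = 0.27444.
  denominator = (1)^2 + (0.351)^2 + (0.29)^2 + (-0.615)^2 = 1.585526.
  rho(1) = 0.27444 / 1.585526 = 0.1731.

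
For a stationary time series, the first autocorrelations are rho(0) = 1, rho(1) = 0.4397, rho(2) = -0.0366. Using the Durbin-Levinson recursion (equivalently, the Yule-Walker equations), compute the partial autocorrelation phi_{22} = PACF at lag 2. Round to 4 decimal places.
\phi_{22} = -0.2850

The PACF at lag k is phi_{kk}, the last component of the solution
to the Yule-Walker system G_k phi = r_k where
  (G_k)_{ij} = rho(|i - j|), (r_k)_i = rho(i), i,j = 1..k.
Equivalently, Durbin-Levinson gives phi_{kk} iteratively:
  phi_{11} = rho(1)
  phi_{kk} = [rho(k) - sum_{j=1..k-1} phi_{k-1,j} rho(k-j)]
            / [1 - sum_{j=1..k-1} phi_{k-1,j} rho(j)],
  phi_{k,j} = phi_{k-1,j} - phi_{kk} phi_{k-1,k-j},  j = 1..k-1.
Step k = 1:
  phi_11 = rho(1) = 0.4397.
Step k = 2:
  phi_22 = [rho(2) - phi_11 rho(1)] / [1 - phi_11 rho(1)] = [-0.0366 - (0.4397)(0.4397)] / [1 - (0.4397)(0.4397)]
         = -0.22993609 / 0.80666391 = -0.285.
Therefore phi_{22} = -0.2850.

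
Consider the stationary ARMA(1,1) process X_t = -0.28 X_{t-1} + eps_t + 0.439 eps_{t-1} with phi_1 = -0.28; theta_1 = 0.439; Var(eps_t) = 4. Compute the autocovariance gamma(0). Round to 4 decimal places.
\gamma(0) = 4.1097

Multiply the model equation by X_{t-k} and take expectations. With theta_0 = psi_0 = 1 and psi_j the MA(infinity) weights, this gives
  gamma(k) - sum_i phi_i gamma(k-i) = c_k,
  c_k = sigma^2 * sum_{j=k..q} theta_j psi_{j-k}   (c_k = 0 for k > q),
using gamma(-m) = gamma(m).
psi-weights needed (psi_j = theta_j + sum_i phi_i psi_{j-i}):
  psi_1 = theta_1 + phi_1 = 0.439 + (-0.28) = 0.159
Right-hand sides:
  c_0 = sigma^2 (1 + theta_1 psi_1) = 4 * (1 + (0.439)(0.159)) = 4 * 1.069801 = 4.279204
  c_1 = sigma^2 theta_1 = 4 * (0.439) = 1.756
  c_2 = 0
Equations for k = 0 and k = 1 (AR order 1):
  gamma(0) = phi_1 gamma(1) + c_0
  gamma(1) = phi_1 gamma(0) + c_1
Substituting the second into the first: gamma(0) (1 - phi_1^2) = c_0 + phi_1 c_1, so
  gamma(0) = (c_0 + phi_1 c_1) / (1 - phi_1^2) = (4.279204 + (-0.28)(1.756)) / (1 - (-0.28)^2) = 3.787524 / 0.9216 = 4.109727.
Therefore gamma(0) = 4.1097 (to 4 decimal places).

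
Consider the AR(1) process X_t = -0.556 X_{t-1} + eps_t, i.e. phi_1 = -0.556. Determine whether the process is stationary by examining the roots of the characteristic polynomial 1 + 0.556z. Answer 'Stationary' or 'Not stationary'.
\text{Stationary}

The AR(p) characteristic polynomial is P(z) = 1 + 0.556z.
Stationarity requires all roots to lie outside the unit circle, i.e. |z| > 1 for every root.
This is linear in z: 1 + (0.556) z = 0  =>  z = -1/(0.556) = -1.798561,  |z| = 1.798561.
Moduli of all roots: 1.7986.
All moduli strictly greater than 1? Yes.
Verdict: Stationary.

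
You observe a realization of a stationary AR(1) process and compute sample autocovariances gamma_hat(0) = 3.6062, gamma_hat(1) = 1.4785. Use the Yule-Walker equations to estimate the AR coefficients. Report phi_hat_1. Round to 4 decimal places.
\hat\phi_{1} = 0.4100

The Yule-Walker equations for an AR(p) process read, in matrix form,
  Gamma_p phi = r_p,   with   (Gamma_p)_{ij} = gamma(|i - j|),
                       (r_p)_i = gamma(i),   i,j = 1..p.
Substitute the sample gammas (Toeplitz matrix and right-hand side of size 1):
  Gamma_p = [[3.6062]]
  r_p     = [1.4785]
With p = 1 this is the single equation gamma(0) phi_1 = gamma(1):
  phi_hat_1 = gamma(1) / gamma(0) = 1.4785 / 3.6062 = 0.4100.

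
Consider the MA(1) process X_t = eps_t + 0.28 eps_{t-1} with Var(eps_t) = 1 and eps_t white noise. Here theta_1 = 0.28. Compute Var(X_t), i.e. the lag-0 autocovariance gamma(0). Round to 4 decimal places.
\gamma(0) = 1.0784

For an MA(q) process X_t = eps_t + sum_i theta_i eps_{t-i} with
Var(eps_t) = sigma^2, the variance is
  gamma(0) = sigma^2 * (1 + sum_i theta_i^2).
  sum_i theta_i^2 = (0.28)^2 = 0.0784.
  gamma(0) = 1 * (1 + 0.0784) = 1 * 1.0784 = 1.0784.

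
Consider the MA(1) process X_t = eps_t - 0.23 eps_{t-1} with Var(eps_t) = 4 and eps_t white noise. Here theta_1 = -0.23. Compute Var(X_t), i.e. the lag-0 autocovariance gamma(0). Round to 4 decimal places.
\gamma(0) = 4.2116

For an MA(q) process X_t = eps_t + sum_i theta_i eps_{t-i} with
Var(eps_t) = sigma^2, the variance is
  gamma(0) = sigma^2 * (1 + sum_i theta_i^2).
  sum_i theta_i^2 = (-0.23)^2 = 0.0529.
  gamma(0) = 4 * (1 + 0.0529) = 4 * 1.0529 = 4.2116.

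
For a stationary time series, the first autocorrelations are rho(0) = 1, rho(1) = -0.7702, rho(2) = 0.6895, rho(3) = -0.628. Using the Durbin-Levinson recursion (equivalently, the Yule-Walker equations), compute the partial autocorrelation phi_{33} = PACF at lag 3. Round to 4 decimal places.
\phi_{33} = -0.1050

The PACF at lag k is phi_{kk}, the last component of the solution
to the Yule-Walker system G_k phi = r_k where
  (G_k)_{ij} = rho(|i - j|), (r_k)_i = rho(i), i,j = 1..k.
Equivalently, Durbin-Levinson gives phi_{kk} iteratively:
  phi_{11} = rho(1)
  phi_{kk} = [rho(k) - sum_{j=1..k-1} phi_{k-1,j} rho(k-j)]
            / [1 - sum_{j=1..k-1} phi_{k-1,j} rho(j)],
  phi_{k,j} = phi_{k-1,j} - phi_{kk} phi_{k-1,k-j},  j = 1..k-1.
Step k = 1:
  phi_11 = rho(1) = -0.7702.
Step k = 2:
  phi_22 = [rho(2) - phi_11 rho(1)] / [1 - phi_11 rho(1)] = [0.6895 - (-0.7702)(-0.7702)] / [1 - (-0.7702)(-0.7702)]
         = 0.09629196 / 0.40679196 = 0.236711.
  Update: phi_21 = phi_11 - phi_22 phi_11 = -0.7702 - (0.236711)(-0.7702) = -0.587886.
Step k = 3:
  phi_33 = [rho(3) - phi_21 rho(2) - phi_22 rho(1)] / [1 - phi_21 rho(1) - phi_22 rho(2)]
    numerator   = -0.628 - (-0.587886)(0.6895) - (0.236711)(-0.7702) = -0.04033845
    denominator = 1 - (-0.587886)(-0.7702) - (0.236711)(0.6895) = 0.38399863
  phi_33 = -0.04033845 / 0.38399863 = -0.105.
Therefore phi_{33} = -0.1050.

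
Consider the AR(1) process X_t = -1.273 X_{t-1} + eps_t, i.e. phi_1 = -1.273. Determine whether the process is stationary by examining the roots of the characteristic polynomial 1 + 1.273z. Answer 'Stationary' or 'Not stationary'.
\text{Not stationary}

The AR(p) characteristic polynomial is P(z) = 1 + 1.273z.
Stationarity requires all roots to lie outside the unit circle, i.e. |z| > 1 for every root.
This is linear in z: 1 + (1.273) z = 0  =>  z = -1/(1.273) = -0.785546,  |z| = 0.785546.
Moduli of all roots: 0.7855.
All moduli strictly greater than 1? No.
Verdict: Not stationary.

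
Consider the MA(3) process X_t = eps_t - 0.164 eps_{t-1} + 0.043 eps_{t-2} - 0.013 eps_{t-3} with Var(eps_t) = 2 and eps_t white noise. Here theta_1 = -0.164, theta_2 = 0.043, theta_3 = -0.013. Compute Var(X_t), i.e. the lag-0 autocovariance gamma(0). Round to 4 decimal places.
\gamma(0) = 2.0578

For an MA(q) process X_t = eps_t + sum_i theta_i eps_{t-i} with
Var(eps_t) = sigma^2, the variance is
  gamma(0) = sigma^2 * (1 + sum_i theta_i^2).
  sum_i theta_i^2 = (-0.164)^2 + (0.043)^2 + (-0.013)^2 = 0.026896 + 0.001849 + 0.000169 = 0.028914.
  gamma(0) = 2 * (1 + 0.028914) = 2 * 1.028914 = 2.057828, which rounds to 2.0578.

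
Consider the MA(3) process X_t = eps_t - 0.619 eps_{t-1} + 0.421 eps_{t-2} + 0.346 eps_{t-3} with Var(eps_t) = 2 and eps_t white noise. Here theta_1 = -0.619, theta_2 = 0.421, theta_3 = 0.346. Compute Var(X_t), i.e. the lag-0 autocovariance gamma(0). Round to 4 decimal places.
\gamma(0) = 3.3602

For an MA(q) process X_t = eps_t + sum_i theta_i eps_{t-i} with
Var(eps_t) = sigma^2, the variance is
  gamma(0) = sigma^2 * (1 + sum_i theta_i^2).
  sum_i theta_i^2 = (-0.619)^2 + (0.421)^2 + (0.346)^2 = 0.383161 + 0.177241 + 0.119716 = 0.680118.
  gamma(0) = 2 * (1 + 0.680118) = 2 * 1.680118 = 3.360236, which rounds to 3.3602.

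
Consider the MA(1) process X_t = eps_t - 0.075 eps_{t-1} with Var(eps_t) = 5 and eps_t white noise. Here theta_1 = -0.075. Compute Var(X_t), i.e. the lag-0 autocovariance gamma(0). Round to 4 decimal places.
\gamma(0) = 5.0281

For an MA(q) process X_t = eps_t + sum_i theta_i eps_{t-i} with
Var(eps_t) = sigma^2, the variance is
  gamma(0) = sigma^2 * (1 + sum_i theta_i^2).
  sum_i theta_i^2 = (-0.075)^2 = 0.005625.
  gamma(0) = 5 * (1 + 0.005625) = 5 * 1.005625 = 5.028125, which rounds to 5.0281.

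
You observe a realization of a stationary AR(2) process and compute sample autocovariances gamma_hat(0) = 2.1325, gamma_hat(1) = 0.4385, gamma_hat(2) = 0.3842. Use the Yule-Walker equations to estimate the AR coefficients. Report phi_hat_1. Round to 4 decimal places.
\hat\phi_{1} = 0.1760

The Yule-Walker equations for an AR(p) process read, in matrix form,
  Gamma_p phi = r_p,   with   (Gamma_p)_{ij} = gamma(|i - j|),
                       (r_p)_i = gamma(i),   i,j = 1..p.
Substitute the sample gammas (Toeplitz matrix and right-hand side of size 2):
  Gamma_p = [[2.1325, 0.4385], [0.4385, 2.1325]]
  r_p     = [0.4385, 0.3842]
Written out:
  2.1325 phi_1 + 0.4385 phi_2 = 0.4385
  0.4385 phi_1 + 2.1325 phi_2 = 0.3842
Solve by Cramer's rule:
  det = gamma(0)^2 - gamma(1)^2 = (2.1325)^2 - (0.4385)^2 = 4.54755625 - 0.19228225 = 4.355274
  phi_hat_1 = [gamma(1) gamma(0) - gamma(1) gamma(2)] / det = [(0.4385)(2.1325) - (0.4385)(0.3842)] / 4.355274 = 0.76662955 / 4.355274 = 0.176
  phi_hat_2 = [gamma(0) gamma(2) - gamma(1)^2] / det = [(2.1325)(0.3842) - (0.4385)^2] / 4.355274 = 0.62702425 / 4.355274 = 0.144
So phi_hat = [0.1760, 0.1440].
Therefore phi_hat_1 = 0.1760.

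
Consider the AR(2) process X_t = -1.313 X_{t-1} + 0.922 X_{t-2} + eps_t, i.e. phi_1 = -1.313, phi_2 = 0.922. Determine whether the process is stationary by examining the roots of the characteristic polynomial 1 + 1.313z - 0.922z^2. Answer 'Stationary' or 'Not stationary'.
\text{Not stationary}

The AR(p) characteristic polynomial is P(z) = 1 + 1.313z - 0.922z^2.
Stationarity requires all roots to lie outside the unit circle, i.e. |z| > 1 for every root.
Set 1 + (1.313) z + (-0.922) z^2 = 0, i.e. a z^2 + b z + c = 0 with a = -0.922, b = 1.313, c = 1.
Discriminant D = b^2 - 4ac = (1.313)^2 - 4*(-0.922)*1 = 1.723969 - (-3.688) = 5.411969.
D >= 0, so the roots are real: z = (-b +/- sqrt(D)) / (2a) = (-1.313 +/- 2.326364) / (-1.844).
  z_1 = (-1.313 + 2.326364) / (-1.844) = -0.5495,   |z_1| = 0.5495.
  z_2 = (-1.313 - 2.326364) / (-1.844) = 1.9736,   |z_2| = 1.9736.
Moduli of all roots: 0.5495, 1.9736.
All moduli strictly greater than 1? No.
Verdict: Not stationary.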